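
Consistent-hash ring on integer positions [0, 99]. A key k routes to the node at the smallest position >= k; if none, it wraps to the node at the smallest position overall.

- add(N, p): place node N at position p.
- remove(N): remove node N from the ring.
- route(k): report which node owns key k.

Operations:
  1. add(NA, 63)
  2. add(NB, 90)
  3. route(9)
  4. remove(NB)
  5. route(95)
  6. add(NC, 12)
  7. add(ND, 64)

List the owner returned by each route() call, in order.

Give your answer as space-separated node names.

Op 1: add NA@63 -> ring=[63:NA]
Op 2: add NB@90 -> ring=[63:NA,90:NB]
Op 3: route key 9: smallest pos >= 9 is 63 -> NA
Op 4: remove NB -> ring=[63:NA]
Op 5: route key 95: none >= 95, wrap to smallest pos 63 -> NA
Op 6: add NC@12 -> ring=[12:NC,63:NA]
Op 7: add ND@64 -> ring=[12:NC,63:NA,64:ND]

Answer: NA NA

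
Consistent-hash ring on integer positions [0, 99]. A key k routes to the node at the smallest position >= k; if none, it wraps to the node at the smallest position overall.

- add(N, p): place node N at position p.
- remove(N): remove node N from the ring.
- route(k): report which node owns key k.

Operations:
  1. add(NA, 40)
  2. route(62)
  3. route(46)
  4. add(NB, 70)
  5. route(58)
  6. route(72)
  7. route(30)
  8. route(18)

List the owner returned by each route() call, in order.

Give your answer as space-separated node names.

Answer: NA NA NB NA NA NA

Derivation:
Op 1: add NA@40 -> ring=[40:NA]
Op 2: route key 62: none >= 62, wrap to smallest pos 40 -> NA
Op 3: route key 46: none >= 46, wrap to smallest pos 40 -> NA
Op 4: add NB@70 -> ring=[40:NA,70:NB]
Op 5: route key 58: smallest pos >= 58 is 70 -> NB
Op 6: route key 72: none >= 72, wrap to smallest pos 40 -> NA
Op 7: route key 30: smallest pos >= 30 is 40 -> NA
Op 8: route key 18: smallest pos >= 18 is 40 -> NA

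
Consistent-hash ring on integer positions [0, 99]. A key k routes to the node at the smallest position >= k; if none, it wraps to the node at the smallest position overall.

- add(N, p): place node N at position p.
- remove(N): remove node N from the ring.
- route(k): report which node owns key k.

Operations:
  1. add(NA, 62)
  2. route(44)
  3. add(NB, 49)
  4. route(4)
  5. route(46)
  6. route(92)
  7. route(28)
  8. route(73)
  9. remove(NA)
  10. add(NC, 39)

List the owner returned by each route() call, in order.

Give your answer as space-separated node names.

Answer: NA NB NB NB NB NB

Derivation:
Op 1: add NA@62 -> ring=[62:NA]
Op 2: route key 44: smallest pos >= 44 is 62 -> NA
Op 3: add NB@49 -> ring=[49:NB,62:NA]
Op 4: route key 4: smallest pos >= 4 is 49 -> NB
Op 5: route key 46: smallest pos >= 46 is 49 -> NB
Op 6: route key 92: none >= 92, wrap to smallest pos 49 -> NB
Op 7: route key 28: smallest pos >= 28 is 49 -> NB
Op 8: route key 73: none >= 73, wrap to smallest pos 49 -> NB
Op 9: remove NA -> ring=[49:NB]
Op 10: add NC@39 -> ring=[39:NC,49:NB]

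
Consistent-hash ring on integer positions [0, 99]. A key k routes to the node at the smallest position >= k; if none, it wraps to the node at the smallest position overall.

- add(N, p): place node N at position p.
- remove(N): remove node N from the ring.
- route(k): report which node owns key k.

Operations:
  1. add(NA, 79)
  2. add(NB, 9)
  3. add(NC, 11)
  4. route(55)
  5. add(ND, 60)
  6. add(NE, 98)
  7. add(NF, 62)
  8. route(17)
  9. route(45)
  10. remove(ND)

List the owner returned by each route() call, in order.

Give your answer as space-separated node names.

Answer: NA ND ND

Derivation:
Op 1: add NA@79 -> ring=[79:NA]
Op 2: add NB@9 -> ring=[9:NB,79:NA]
Op 3: add NC@11 -> ring=[9:NB,11:NC,79:NA]
Op 4: route key 55: smallest pos >= 55 is 79 -> NA
Op 5: add ND@60 -> ring=[9:NB,11:NC,60:ND,79:NA]
Op 6: add NE@98 -> ring=[9:NB,11:NC,60:ND,79:NA,98:NE]
Op 7: add NF@62 -> ring=[9:NB,11:NC,60:ND,62:NF,79:NA,98:NE]
Op 8: route key 17: smallest pos >= 17 is 60 -> ND
Op 9: route key 45: smallest pos >= 45 is 60 -> ND
Op 10: remove ND -> ring=[9:NB,11:NC,62:NF,79:NA,98:NE]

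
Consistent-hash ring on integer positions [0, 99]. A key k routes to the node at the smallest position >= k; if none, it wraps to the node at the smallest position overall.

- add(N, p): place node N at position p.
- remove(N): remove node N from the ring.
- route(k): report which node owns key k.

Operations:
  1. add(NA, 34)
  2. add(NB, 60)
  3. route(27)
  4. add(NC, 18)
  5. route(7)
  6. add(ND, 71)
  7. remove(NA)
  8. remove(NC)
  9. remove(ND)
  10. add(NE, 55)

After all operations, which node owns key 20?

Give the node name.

Op 1: add NA@34 -> ring=[34:NA]
Op 2: add NB@60 -> ring=[34:NA,60:NB]
Op 3: route key 27: smallest pos >= 27 is 34 -> NA
Op 4: add NC@18 -> ring=[18:NC,34:NA,60:NB]
Op 5: route key 7: smallest pos >= 7 is 18 -> NC
Op 6: add ND@71 -> ring=[18:NC,34:NA,60:NB,71:ND]
Op 7: remove NA -> ring=[18:NC,60:NB,71:ND]
Op 8: remove NC -> ring=[60:NB,71:ND]
Op 9: remove ND -> ring=[60:NB]
Op 10: add NE@55 -> ring=[55:NE,60:NB]
Final route key 20: smallest pos >= 20 is 55 -> NE

Answer: NE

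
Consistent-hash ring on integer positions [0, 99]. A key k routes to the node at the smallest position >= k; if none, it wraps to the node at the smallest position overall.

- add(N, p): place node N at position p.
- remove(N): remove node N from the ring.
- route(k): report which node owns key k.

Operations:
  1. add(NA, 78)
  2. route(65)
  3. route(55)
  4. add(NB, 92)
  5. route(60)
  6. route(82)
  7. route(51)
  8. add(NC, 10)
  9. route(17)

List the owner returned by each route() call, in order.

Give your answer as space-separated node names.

Op 1: add NA@78 -> ring=[78:NA]
Op 2: route key 65: smallest pos >= 65 is 78 -> NA
Op 3: route key 55: smallest pos >= 55 is 78 -> NA
Op 4: add NB@92 -> ring=[78:NA,92:NB]
Op 5: route key 60: smallest pos >= 60 is 78 -> NA
Op 6: route key 82: smallest pos >= 82 is 92 -> NB
Op 7: route key 51: smallest pos >= 51 is 78 -> NA
Op 8: add NC@10 -> ring=[10:NC,78:NA,92:NB]
Op 9: route key 17: smallest pos >= 17 is 78 -> NA

Answer: NA NA NA NB NA NA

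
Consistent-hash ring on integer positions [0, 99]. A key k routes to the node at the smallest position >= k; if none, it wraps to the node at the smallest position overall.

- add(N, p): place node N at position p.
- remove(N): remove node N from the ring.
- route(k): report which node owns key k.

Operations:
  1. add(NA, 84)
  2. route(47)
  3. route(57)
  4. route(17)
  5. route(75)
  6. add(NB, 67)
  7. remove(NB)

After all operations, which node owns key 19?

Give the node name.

Answer: NA

Derivation:
Op 1: add NA@84 -> ring=[84:NA]
Op 2: route key 47: smallest pos >= 47 is 84 -> NA
Op 3: route key 57: smallest pos >= 57 is 84 -> NA
Op 4: route key 17: smallest pos >= 17 is 84 -> NA
Op 5: route key 75: smallest pos >= 75 is 84 -> NA
Op 6: add NB@67 -> ring=[67:NB,84:NA]
Op 7: remove NB -> ring=[84:NA]
Final route key 19: smallest pos >= 19 is 84 -> NA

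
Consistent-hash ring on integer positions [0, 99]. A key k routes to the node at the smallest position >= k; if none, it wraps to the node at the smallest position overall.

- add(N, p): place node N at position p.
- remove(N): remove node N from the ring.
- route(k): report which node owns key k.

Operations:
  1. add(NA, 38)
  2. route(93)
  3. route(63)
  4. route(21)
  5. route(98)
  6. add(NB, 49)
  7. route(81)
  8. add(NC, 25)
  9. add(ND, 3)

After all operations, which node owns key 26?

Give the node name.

Answer: NA

Derivation:
Op 1: add NA@38 -> ring=[38:NA]
Op 2: route key 93: none >= 93, wrap to smallest pos 38 -> NA
Op 3: route key 63: none >= 63, wrap to smallest pos 38 -> NA
Op 4: route key 21: smallest pos >= 21 is 38 -> NA
Op 5: route key 98: none >= 98, wrap to smallest pos 38 -> NA
Op 6: add NB@49 -> ring=[38:NA,49:NB]
Op 7: route key 81: none >= 81, wrap to smallest pos 38 -> NA
Op 8: add NC@25 -> ring=[25:NC,38:NA,49:NB]
Op 9: add ND@3 -> ring=[3:ND,25:NC,38:NA,49:NB]
Final route key 26: smallest pos >= 26 is 38 -> NA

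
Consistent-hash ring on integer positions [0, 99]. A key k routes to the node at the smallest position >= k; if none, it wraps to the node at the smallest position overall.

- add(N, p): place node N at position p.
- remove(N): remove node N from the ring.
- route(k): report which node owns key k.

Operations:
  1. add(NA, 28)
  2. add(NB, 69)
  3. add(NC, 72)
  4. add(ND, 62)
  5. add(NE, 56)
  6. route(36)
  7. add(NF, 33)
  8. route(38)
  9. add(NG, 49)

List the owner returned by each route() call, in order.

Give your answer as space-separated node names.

Answer: NE NE

Derivation:
Op 1: add NA@28 -> ring=[28:NA]
Op 2: add NB@69 -> ring=[28:NA,69:NB]
Op 3: add NC@72 -> ring=[28:NA,69:NB,72:NC]
Op 4: add ND@62 -> ring=[28:NA,62:ND,69:NB,72:NC]
Op 5: add NE@56 -> ring=[28:NA,56:NE,62:ND,69:NB,72:NC]
Op 6: route key 36: smallest pos >= 36 is 56 -> NE
Op 7: add NF@33 -> ring=[28:NA,33:NF,56:NE,62:ND,69:NB,72:NC]
Op 8: route key 38: smallest pos >= 38 is 56 -> NE
Op 9: add NG@49 -> ring=[28:NA,33:NF,49:NG,56:NE,62:ND,69:NB,72:NC]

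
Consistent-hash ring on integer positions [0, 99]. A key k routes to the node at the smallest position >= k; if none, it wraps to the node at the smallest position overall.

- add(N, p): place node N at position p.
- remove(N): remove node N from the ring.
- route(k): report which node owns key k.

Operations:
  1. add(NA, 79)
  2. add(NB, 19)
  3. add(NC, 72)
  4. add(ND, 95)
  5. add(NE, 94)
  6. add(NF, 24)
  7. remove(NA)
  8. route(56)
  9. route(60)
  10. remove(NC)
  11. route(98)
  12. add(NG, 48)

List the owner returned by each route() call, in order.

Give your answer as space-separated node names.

Op 1: add NA@79 -> ring=[79:NA]
Op 2: add NB@19 -> ring=[19:NB,79:NA]
Op 3: add NC@72 -> ring=[19:NB,72:NC,79:NA]
Op 4: add ND@95 -> ring=[19:NB,72:NC,79:NA,95:ND]
Op 5: add NE@94 -> ring=[19:NB,72:NC,79:NA,94:NE,95:ND]
Op 6: add NF@24 -> ring=[19:NB,24:NF,72:NC,79:NA,94:NE,95:ND]
Op 7: remove NA -> ring=[19:NB,24:NF,72:NC,94:NE,95:ND]
Op 8: route key 56: smallest pos >= 56 is 72 -> NC
Op 9: route key 60: smallest pos >= 60 is 72 -> NC
Op 10: remove NC -> ring=[19:NB,24:NF,94:NE,95:ND]
Op 11: route key 98: none >= 98, wrap to smallest pos 19 -> NB
Op 12: add NG@48 -> ring=[19:NB,24:NF,48:NG,94:NE,95:ND]

Answer: NC NC NB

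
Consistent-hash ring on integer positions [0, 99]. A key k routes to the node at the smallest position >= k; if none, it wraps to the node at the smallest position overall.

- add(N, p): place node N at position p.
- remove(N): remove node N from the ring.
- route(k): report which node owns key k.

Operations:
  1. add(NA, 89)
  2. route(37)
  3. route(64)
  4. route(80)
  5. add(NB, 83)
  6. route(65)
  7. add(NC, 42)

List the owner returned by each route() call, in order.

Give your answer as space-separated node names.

Op 1: add NA@89 -> ring=[89:NA]
Op 2: route key 37: smallest pos >= 37 is 89 -> NA
Op 3: route key 64: smallest pos >= 64 is 89 -> NA
Op 4: route key 80: smallest pos >= 80 is 89 -> NA
Op 5: add NB@83 -> ring=[83:NB,89:NA]
Op 6: route key 65: smallest pos >= 65 is 83 -> NB
Op 7: add NC@42 -> ring=[42:NC,83:NB,89:NA]

Answer: NA NA NA NB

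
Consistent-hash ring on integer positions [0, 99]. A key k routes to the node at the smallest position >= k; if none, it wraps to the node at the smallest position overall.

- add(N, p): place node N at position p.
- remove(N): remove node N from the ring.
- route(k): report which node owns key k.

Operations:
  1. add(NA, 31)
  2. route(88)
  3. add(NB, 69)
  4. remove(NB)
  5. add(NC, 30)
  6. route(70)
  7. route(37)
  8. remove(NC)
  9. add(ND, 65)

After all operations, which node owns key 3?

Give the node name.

Op 1: add NA@31 -> ring=[31:NA]
Op 2: route key 88: none >= 88, wrap to smallest pos 31 -> NA
Op 3: add NB@69 -> ring=[31:NA,69:NB]
Op 4: remove NB -> ring=[31:NA]
Op 5: add NC@30 -> ring=[30:NC,31:NA]
Op 6: route key 70: none >= 70, wrap to smallest pos 30 -> NC
Op 7: route key 37: none >= 37, wrap to smallest pos 30 -> NC
Op 8: remove NC -> ring=[31:NA]
Op 9: add ND@65 -> ring=[31:NA,65:ND]
Final route key 3: smallest pos >= 3 is 31 -> NA

Answer: NA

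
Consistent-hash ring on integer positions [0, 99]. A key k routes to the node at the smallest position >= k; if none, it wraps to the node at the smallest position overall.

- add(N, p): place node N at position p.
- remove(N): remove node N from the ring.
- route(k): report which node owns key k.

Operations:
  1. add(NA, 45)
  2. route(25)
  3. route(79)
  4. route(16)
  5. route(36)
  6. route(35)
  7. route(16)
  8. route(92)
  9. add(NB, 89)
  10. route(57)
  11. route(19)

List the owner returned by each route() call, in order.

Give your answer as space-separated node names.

Answer: NA NA NA NA NA NA NA NB NA

Derivation:
Op 1: add NA@45 -> ring=[45:NA]
Op 2: route key 25: smallest pos >= 25 is 45 -> NA
Op 3: route key 79: none >= 79, wrap to smallest pos 45 -> NA
Op 4: route key 16: smallest pos >= 16 is 45 -> NA
Op 5: route key 36: smallest pos >= 36 is 45 -> NA
Op 6: route key 35: smallest pos >= 35 is 45 -> NA
Op 7: route key 16: smallest pos >= 16 is 45 -> NA
Op 8: route key 92: none >= 92, wrap to smallest pos 45 -> NA
Op 9: add NB@89 -> ring=[45:NA,89:NB]
Op 10: route key 57: smallest pos >= 57 is 89 -> NB
Op 11: route key 19: smallest pos >= 19 is 45 -> NA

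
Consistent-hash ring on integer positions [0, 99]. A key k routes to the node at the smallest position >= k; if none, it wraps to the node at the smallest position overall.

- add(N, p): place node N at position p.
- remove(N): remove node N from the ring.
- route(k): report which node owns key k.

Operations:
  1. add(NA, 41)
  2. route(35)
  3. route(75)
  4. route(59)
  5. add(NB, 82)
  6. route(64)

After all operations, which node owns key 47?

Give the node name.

Op 1: add NA@41 -> ring=[41:NA]
Op 2: route key 35: smallest pos >= 35 is 41 -> NA
Op 3: route key 75: none >= 75, wrap to smallest pos 41 -> NA
Op 4: route key 59: none >= 59, wrap to smallest pos 41 -> NA
Op 5: add NB@82 -> ring=[41:NA,82:NB]
Op 6: route key 64: smallest pos >= 64 is 82 -> NB
Final route key 47: smallest pos >= 47 is 82 -> NB

Answer: NB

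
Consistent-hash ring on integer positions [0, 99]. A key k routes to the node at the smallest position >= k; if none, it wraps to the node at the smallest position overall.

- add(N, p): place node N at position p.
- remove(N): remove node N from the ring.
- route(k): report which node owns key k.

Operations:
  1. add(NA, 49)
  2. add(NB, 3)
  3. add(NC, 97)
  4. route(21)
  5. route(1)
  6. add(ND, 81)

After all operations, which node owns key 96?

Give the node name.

Answer: NC

Derivation:
Op 1: add NA@49 -> ring=[49:NA]
Op 2: add NB@3 -> ring=[3:NB,49:NA]
Op 3: add NC@97 -> ring=[3:NB,49:NA,97:NC]
Op 4: route key 21: smallest pos >= 21 is 49 -> NA
Op 5: route key 1: smallest pos >= 1 is 3 -> NB
Op 6: add ND@81 -> ring=[3:NB,49:NA,81:ND,97:NC]
Final route key 96: smallest pos >= 96 is 97 -> NC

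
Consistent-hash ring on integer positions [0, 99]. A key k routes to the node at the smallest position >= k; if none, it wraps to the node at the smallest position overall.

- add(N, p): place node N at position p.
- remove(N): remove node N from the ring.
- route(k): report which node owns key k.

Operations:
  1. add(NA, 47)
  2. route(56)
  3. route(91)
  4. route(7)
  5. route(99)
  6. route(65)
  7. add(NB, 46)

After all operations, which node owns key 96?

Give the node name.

Answer: NB

Derivation:
Op 1: add NA@47 -> ring=[47:NA]
Op 2: route key 56: none >= 56, wrap to smallest pos 47 -> NA
Op 3: route key 91: none >= 91, wrap to smallest pos 47 -> NA
Op 4: route key 7: smallest pos >= 7 is 47 -> NA
Op 5: route key 99: none >= 99, wrap to smallest pos 47 -> NA
Op 6: route key 65: none >= 65, wrap to smallest pos 47 -> NA
Op 7: add NB@46 -> ring=[46:NB,47:NA]
Final route key 96: none >= 96, wrap to smallest pos 46 -> NB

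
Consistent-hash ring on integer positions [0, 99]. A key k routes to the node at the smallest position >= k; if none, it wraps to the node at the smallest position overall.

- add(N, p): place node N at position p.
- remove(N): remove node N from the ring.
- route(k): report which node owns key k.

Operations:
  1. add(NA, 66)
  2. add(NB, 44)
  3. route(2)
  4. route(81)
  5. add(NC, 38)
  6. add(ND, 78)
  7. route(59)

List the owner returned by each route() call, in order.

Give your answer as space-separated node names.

Op 1: add NA@66 -> ring=[66:NA]
Op 2: add NB@44 -> ring=[44:NB,66:NA]
Op 3: route key 2: smallest pos >= 2 is 44 -> NB
Op 4: route key 81: none >= 81, wrap to smallest pos 44 -> NB
Op 5: add NC@38 -> ring=[38:NC,44:NB,66:NA]
Op 6: add ND@78 -> ring=[38:NC,44:NB,66:NA,78:ND]
Op 7: route key 59: smallest pos >= 59 is 66 -> NA

Answer: NB NB NA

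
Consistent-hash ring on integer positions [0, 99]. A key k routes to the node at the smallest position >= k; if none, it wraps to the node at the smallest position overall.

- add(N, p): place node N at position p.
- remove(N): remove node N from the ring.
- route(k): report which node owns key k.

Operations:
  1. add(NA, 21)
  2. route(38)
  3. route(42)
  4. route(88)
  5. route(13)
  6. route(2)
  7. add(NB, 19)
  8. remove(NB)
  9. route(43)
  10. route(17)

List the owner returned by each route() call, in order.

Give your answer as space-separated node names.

Op 1: add NA@21 -> ring=[21:NA]
Op 2: route key 38: none >= 38, wrap to smallest pos 21 -> NA
Op 3: route key 42: none >= 42, wrap to smallest pos 21 -> NA
Op 4: route key 88: none >= 88, wrap to smallest pos 21 -> NA
Op 5: route key 13: smallest pos >= 13 is 21 -> NA
Op 6: route key 2: smallest pos >= 2 is 21 -> NA
Op 7: add NB@19 -> ring=[19:NB,21:NA]
Op 8: remove NB -> ring=[21:NA]
Op 9: route key 43: none >= 43, wrap to smallest pos 21 -> NA
Op 10: route key 17: smallest pos >= 17 is 21 -> NA

Answer: NA NA NA NA NA NA NA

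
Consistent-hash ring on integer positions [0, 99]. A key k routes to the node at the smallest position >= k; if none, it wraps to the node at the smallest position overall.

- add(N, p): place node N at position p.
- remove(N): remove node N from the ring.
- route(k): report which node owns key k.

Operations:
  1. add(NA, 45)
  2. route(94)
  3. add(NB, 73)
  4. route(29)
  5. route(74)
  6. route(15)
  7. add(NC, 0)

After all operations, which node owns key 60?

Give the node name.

Answer: NB

Derivation:
Op 1: add NA@45 -> ring=[45:NA]
Op 2: route key 94: none >= 94, wrap to smallest pos 45 -> NA
Op 3: add NB@73 -> ring=[45:NA,73:NB]
Op 4: route key 29: smallest pos >= 29 is 45 -> NA
Op 5: route key 74: none >= 74, wrap to smallest pos 45 -> NA
Op 6: route key 15: smallest pos >= 15 is 45 -> NA
Op 7: add NC@0 -> ring=[0:NC,45:NA,73:NB]
Final route key 60: smallest pos >= 60 is 73 -> NB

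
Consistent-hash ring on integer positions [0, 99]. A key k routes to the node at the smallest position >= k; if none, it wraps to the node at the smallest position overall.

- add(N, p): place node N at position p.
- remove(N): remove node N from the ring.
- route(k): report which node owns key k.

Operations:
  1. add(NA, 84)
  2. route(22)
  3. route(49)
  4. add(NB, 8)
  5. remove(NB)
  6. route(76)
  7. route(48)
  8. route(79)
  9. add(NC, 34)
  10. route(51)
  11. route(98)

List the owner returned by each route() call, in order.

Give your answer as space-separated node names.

Answer: NA NA NA NA NA NA NC

Derivation:
Op 1: add NA@84 -> ring=[84:NA]
Op 2: route key 22: smallest pos >= 22 is 84 -> NA
Op 3: route key 49: smallest pos >= 49 is 84 -> NA
Op 4: add NB@8 -> ring=[8:NB,84:NA]
Op 5: remove NB -> ring=[84:NA]
Op 6: route key 76: smallest pos >= 76 is 84 -> NA
Op 7: route key 48: smallest pos >= 48 is 84 -> NA
Op 8: route key 79: smallest pos >= 79 is 84 -> NA
Op 9: add NC@34 -> ring=[34:NC,84:NA]
Op 10: route key 51: smallest pos >= 51 is 84 -> NA
Op 11: route key 98: none >= 98, wrap to smallest pos 34 -> NC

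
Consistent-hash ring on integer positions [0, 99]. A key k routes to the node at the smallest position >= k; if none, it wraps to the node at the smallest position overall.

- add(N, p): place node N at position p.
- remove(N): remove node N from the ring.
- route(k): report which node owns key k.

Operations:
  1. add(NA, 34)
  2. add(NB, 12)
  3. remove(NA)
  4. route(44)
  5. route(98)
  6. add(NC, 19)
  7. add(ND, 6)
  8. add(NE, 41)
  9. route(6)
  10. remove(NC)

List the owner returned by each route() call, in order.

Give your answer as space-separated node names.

Op 1: add NA@34 -> ring=[34:NA]
Op 2: add NB@12 -> ring=[12:NB,34:NA]
Op 3: remove NA -> ring=[12:NB]
Op 4: route key 44: none >= 44, wrap to smallest pos 12 -> NB
Op 5: route key 98: none >= 98, wrap to smallest pos 12 -> NB
Op 6: add NC@19 -> ring=[12:NB,19:NC]
Op 7: add ND@6 -> ring=[6:ND,12:NB,19:NC]
Op 8: add NE@41 -> ring=[6:ND,12:NB,19:NC,41:NE]
Op 9: route key 6: smallest pos >= 6 is 6 -> ND
Op 10: remove NC -> ring=[6:ND,12:NB,41:NE]

Answer: NB NB ND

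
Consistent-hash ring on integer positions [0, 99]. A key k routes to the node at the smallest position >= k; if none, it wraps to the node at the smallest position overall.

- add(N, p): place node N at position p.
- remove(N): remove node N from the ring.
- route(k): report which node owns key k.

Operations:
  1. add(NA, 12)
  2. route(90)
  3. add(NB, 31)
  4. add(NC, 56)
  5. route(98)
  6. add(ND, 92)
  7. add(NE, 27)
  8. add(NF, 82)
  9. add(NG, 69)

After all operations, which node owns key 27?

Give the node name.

Answer: NE

Derivation:
Op 1: add NA@12 -> ring=[12:NA]
Op 2: route key 90: none >= 90, wrap to smallest pos 12 -> NA
Op 3: add NB@31 -> ring=[12:NA,31:NB]
Op 4: add NC@56 -> ring=[12:NA,31:NB,56:NC]
Op 5: route key 98: none >= 98, wrap to smallest pos 12 -> NA
Op 6: add ND@92 -> ring=[12:NA,31:NB,56:NC,92:ND]
Op 7: add NE@27 -> ring=[12:NA,27:NE,31:NB,56:NC,92:ND]
Op 8: add NF@82 -> ring=[12:NA,27:NE,31:NB,56:NC,82:NF,92:ND]
Op 9: add NG@69 -> ring=[12:NA,27:NE,31:NB,56:NC,69:NG,82:NF,92:ND]
Final route key 27: smallest pos >= 27 is 27 -> NE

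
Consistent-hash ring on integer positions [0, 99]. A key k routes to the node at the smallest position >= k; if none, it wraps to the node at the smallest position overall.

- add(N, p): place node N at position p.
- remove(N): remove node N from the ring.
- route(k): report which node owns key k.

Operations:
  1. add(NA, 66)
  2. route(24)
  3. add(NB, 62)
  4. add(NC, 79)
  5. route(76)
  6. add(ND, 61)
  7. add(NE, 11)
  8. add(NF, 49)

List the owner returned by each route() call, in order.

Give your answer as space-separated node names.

Answer: NA NC

Derivation:
Op 1: add NA@66 -> ring=[66:NA]
Op 2: route key 24: smallest pos >= 24 is 66 -> NA
Op 3: add NB@62 -> ring=[62:NB,66:NA]
Op 4: add NC@79 -> ring=[62:NB,66:NA,79:NC]
Op 5: route key 76: smallest pos >= 76 is 79 -> NC
Op 6: add ND@61 -> ring=[61:ND,62:NB,66:NA,79:NC]
Op 7: add NE@11 -> ring=[11:NE,61:ND,62:NB,66:NA,79:NC]
Op 8: add NF@49 -> ring=[11:NE,49:NF,61:ND,62:NB,66:NA,79:NC]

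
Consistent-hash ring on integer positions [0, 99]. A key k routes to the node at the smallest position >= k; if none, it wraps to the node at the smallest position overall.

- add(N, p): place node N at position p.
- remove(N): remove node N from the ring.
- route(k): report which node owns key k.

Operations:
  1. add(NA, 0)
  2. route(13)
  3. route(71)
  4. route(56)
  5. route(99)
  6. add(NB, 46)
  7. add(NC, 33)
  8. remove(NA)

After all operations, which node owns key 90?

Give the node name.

Answer: NC

Derivation:
Op 1: add NA@0 -> ring=[0:NA]
Op 2: route key 13: none >= 13, wrap to smallest pos 0 -> NA
Op 3: route key 71: none >= 71, wrap to smallest pos 0 -> NA
Op 4: route key 56: none >= 56, wrap to smallest pos 0 -> NA
Op 5: route key 99: none >= 99, wrap to smallest pos 0 -> NA
Op 6: add NB@46 -> ring=[0:NA,46:NB]
Op 7: add NC@33 -> ring=[0:NA,33:NC,46:NB]
Op 8: remove NA -> ring=[33:NC,46:NB]
Final route key 90: none >= 90, wrap to smallest pos 33 -> NC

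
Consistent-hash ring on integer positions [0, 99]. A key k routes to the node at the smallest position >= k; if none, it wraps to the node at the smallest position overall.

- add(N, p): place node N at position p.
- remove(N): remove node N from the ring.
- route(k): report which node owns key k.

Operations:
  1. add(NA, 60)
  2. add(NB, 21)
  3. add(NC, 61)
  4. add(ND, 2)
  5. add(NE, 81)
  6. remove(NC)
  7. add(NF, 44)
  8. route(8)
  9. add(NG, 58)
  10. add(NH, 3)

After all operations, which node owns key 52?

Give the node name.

Answer: NG

Derivation:
Op 1: add NA@60 -> ring=[60:NA]
Op 2: add NB@21 -> ring=[21:NB,60:NA]
Op 3: add NC@61 -> ring=[21:NB,60:NA,61:NC]
Op 4: add ND@2 -> ring=[2:ND,21:NB,60:NA,61:NC]
Op 5: add NE@81 -> ring=[2:ND,21:NB,60:NA,61:NC,81:NE]
Op 6: remove NC -> ring=[2:ND,21:NB,60:NA,81:NE]
Op 7: add NF@44 -> ring=[2:ND,21:NB,44:NF,60:NA,81:NE]
Op 8: route key 8: smallest pos >= 8 is 21 -> NB
Op 9: add NG@58 -> ring=[2:ND,21:NB,44:NF,58:NG,60:NA,81:NE]
Op 10: add NH@3 -> ring=[2:ND,3:NH,21:NB,44:NF,58:NG,60:NA,81:NE]
Final route key 52: smallest pos >= 52 is 58 -> NG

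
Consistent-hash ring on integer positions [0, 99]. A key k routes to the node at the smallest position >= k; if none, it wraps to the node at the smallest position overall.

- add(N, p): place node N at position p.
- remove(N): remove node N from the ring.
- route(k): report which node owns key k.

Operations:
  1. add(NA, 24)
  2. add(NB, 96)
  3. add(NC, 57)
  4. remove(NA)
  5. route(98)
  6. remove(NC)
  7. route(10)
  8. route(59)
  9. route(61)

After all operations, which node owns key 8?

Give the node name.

Answer: NB

Derivation:
Op 1: add NA@24 -> ring=[24:NA]
Op 2: add NB@96 -> ring=[24:NA,96:NB]
Op 3: add NC@57 -> ring=[24:NA,57:NC,96:NB]
Op 4: remove NA -> ring=[57:NC,96:NB]
Op 5: route key 98: none >= 98, wrap to smallest pos 57 -> NC
Op 6: remove NC -> ring=[96:NB]
Op 7: route key 10: smallest pos >= 10 is 96 -> NB
Op 8: route key 59: smallest pos >= 59 is 96 -> NB
Op 9: route key 61: smallest pos >= 61 is 96 -> NB
Final route key 8: smallest pos >= 8 is 96 -> NB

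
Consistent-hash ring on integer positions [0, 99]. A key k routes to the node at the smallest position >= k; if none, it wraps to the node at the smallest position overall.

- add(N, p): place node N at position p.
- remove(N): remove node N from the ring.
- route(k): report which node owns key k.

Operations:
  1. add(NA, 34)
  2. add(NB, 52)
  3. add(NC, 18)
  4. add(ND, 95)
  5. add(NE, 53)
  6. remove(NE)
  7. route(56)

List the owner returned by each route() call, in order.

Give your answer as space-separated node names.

Answer: ND

Derivation:
Op 1: add NA@34 -> ring=[34:NA]
Op 2: add NB@52 -> ring=[34:NA,52:NB]
Op 3: add NC@18 -> ring=[18:NC,34:NA,52:NB]
Op 4: add ND@95 -> ring=[18:NC,34:NA,52:NB,95:ND]
Op 5: add NE@53 -> ring=[18:NC,34:NA,52:NB,53:NE,95:ND]
Op 6: remove NE -> ring=[18:NC,34:NA,52:NB,95:ND]
Op 7: route key 56: smallest pos >= 56 is 95 -> ND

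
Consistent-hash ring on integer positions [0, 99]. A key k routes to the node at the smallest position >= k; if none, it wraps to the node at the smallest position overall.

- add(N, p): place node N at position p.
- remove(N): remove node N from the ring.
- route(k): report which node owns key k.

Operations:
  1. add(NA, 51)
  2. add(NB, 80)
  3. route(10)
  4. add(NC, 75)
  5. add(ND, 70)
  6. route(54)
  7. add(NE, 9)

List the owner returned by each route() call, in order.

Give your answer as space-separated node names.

Answer: NA ND

Derivation:
Op 1: add NA@51 -> ring=[51:NA]
Op 2: add NB@80 -> ring=[51:NA,80:NB]
Op 3: route key 10: smallest pos >= 10 is 51 -> NA
Op 4: add NC@75 -> ring=[51:NA,75:NC,80:NB]
Op 5: add ND@70 -> ring=[51:NA,70:ND,75:NC,80:NB]
Op 6: route key 54: smallest pos >= 54 is 70 -> ND
Op 7: add NE@9 -> ring=[9:NE,51:NA,70:ND,75:NC,80:NB]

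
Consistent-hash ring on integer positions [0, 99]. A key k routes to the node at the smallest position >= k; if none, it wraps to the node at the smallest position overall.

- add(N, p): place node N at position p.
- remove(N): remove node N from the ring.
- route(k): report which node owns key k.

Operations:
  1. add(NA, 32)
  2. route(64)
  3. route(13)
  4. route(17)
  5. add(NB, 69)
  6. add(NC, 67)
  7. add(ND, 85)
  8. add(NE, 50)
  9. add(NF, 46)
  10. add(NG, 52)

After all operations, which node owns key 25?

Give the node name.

Answer: NA

Derivation:
Op 1: add NA@32 -> ring=[32:NA]
Op 2: route key 64: none >= 64, wrap to smallest pos 32 -> NA
Op 3: route key 13: smallest pos >= 13 is 32 -> NA
Op 4: route key 17: smallest pos >= 17 is 32 -> NA
Op 5: add NB@69 -> ring=[32:NA,69:NB]
Op 6: add NC@67 -> ring=[32:NA,67:NC,69:NB]
Op 7: add ND@85 -> ring=[32:NA,67:NC,69:NB,85:ND]
Op 8: add NE@50 -> ring=[32:NA,50:NE,67:NC,69:NB,85:ND]
Op 9: add NF@46 -> ring=[32:NA,46:NF,50:NE,67:NC,69:NB,85:ND]
Op 10: add NG@52 -> ring=[32:NA,46:NF,50:NE,52:NG,67:NC,69:NB,85:ND]
Final route key 25: smallest pos >= 25 is 32 -> NA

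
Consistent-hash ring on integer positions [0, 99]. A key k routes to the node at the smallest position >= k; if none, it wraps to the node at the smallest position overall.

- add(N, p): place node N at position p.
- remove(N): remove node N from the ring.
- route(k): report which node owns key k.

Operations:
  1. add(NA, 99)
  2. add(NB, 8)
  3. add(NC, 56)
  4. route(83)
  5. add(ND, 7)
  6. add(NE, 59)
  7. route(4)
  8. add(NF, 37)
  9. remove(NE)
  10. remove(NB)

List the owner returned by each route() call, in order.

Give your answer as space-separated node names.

Answer: NA ND

Derivation:
Op 1: add NA@99 -> ring=[99:NA]
Op 2: add NB@8 -> ring=[8:NB,99:NA]
Op 3: add NC@56 -> ring=[8:NB,56:NC,99:NA]
Op 4: route key 83: smallest pos >= 83 is 99 -> NA
Op 5: add ND@7 -> ring=[7:ND,8:NB,56:NC,99:NA]
Op 6: add NE@59 -> ring=[7:ND,8:NB,56:NC,59:NE,99:NA]
Op 7: route key 4: smallest pos >= 4 is 7 -> ND
Op 8: add NF@37 -> ring=[7:ND,8:NB,37:NF,56:NC,59:NE,99:NA]
Op 9: remove NE -> ring=[7:ND,8:NB,37:NF,56:NC,99:NA]
Op 10: remove NB -> ring=[7:ND,37:NF,56:NC,99:NA]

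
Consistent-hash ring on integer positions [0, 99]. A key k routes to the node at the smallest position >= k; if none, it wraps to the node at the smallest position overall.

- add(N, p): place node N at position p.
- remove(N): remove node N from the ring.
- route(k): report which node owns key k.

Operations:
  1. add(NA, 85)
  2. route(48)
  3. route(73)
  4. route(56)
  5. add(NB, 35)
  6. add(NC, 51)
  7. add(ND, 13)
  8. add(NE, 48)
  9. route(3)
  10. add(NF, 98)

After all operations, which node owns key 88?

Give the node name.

Op 1: add NA@85 -> ring=[85:NA]
Op 2: route key 48: smallest pos >= 48 is 85 -> NA
Op 3: route key 73: smallest pos >= 73 is 85 -> NA
Op 4: route key 56: smallest pos >= 56 is 85 -> NA
Op 5: add NB@35 -> ring=[35:NB,85:NA]
Op 6: add NC@51 -> ring=[35:NB,51:NC,85:NA]
Op 7: add ND@13 -> ring=[13:ND,35:NB,51:NC,85:NA]
Op 8: add NE@48 -> ring=[13:ND,35:NB,48:NE,51:NC,85:NA]
Op 9: route key 3: smallest pos >= 3 is 13 -> ND
Op 10: add NF@98 -> ring=[13:ND,35:NB,48:NE,51:NC,85:NA,98:NF]
Final route key 88: smallest pos >= 88 is 98 -> NF

Answer: NF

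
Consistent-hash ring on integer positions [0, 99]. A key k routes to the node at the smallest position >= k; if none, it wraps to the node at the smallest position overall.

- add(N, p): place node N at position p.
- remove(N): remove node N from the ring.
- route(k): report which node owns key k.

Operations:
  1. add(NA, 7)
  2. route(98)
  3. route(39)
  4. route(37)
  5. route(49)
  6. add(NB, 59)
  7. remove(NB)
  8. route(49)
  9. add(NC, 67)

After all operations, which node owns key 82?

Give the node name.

Op 1: add NA@7 -> ring=[7:NA]
Op 2: route key 98: none >= 98, wrap to smallest pos 7 -> NA
Op 3: route key 39: none >= 39, wrap to smallest pos 7 -> NA
Op 4: route key 37: none >= 37, wrap to smallest pos 7 -> NA
Op 5: route key 49: none >= 49, wrap to smallest pos 7 -> NA
Op 6: add NB@59 -> ring=[7:NA,59:NB]
Op 7: remove NB -> ring=[7:NA]
Op 8: route key 49: none >= 49, wrap to smallest pos 7 -> NA
Op 9: add NC@67 -> ring=[7:NA,67:NC]
Final route key 82: none >= 82, wrap to smallest pos 7 -> NA

Answer: NA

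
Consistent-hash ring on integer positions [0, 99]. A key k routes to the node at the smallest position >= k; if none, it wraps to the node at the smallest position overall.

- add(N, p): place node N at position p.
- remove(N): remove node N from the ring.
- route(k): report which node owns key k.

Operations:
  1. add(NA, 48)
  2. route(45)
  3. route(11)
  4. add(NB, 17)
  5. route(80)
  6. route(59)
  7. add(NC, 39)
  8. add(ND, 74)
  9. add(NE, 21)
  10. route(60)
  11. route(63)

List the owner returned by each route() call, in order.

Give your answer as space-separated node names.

Answer: NA NA NB NB ND ND

Derivation:
Op 1: add NA@48 -> ring=[48:NA]
Op 2: route key 45: smallest pos >= 45 is 48 -> NA
Op 3: route key 11: smallest pos >= 11 is 48 -> NA
Op 4: add NB@17 -> ring=[17:NB,48:NA]
Op 5: route key 80: none >= 80, wrap to smallest pos 17 -> NB
Op 6: route key 59: none >= 59, wrap to smallest pos 17 -> NB
Op 7: add NC@39 -> ring=[17:NB,39:NC,48:NA]
Op 8: add ND@74 -> ring=[17:NB,39:NC,48:NA,74:ND]
Op 9: add NE@21 -> ring=[17:NB,21:NE,39:NC,48:NA,74:ND]
Op 10: route key 60: smallest pos >= 60 is 74 -> ND
Op 11: route key 63: smallest pos >= 63 is 74 -> ND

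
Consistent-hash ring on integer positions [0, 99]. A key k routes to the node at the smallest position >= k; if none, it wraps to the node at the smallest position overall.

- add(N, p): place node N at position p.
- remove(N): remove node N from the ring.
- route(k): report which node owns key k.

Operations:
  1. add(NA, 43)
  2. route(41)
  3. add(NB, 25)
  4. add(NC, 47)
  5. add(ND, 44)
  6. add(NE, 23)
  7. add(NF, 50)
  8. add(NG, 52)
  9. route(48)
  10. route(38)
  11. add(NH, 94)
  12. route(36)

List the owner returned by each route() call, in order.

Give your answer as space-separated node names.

Op 1: add NA@43 -> ring=[43:NA]
Op 2: route key 41: smallest pos >= 41 is 43 -> NA
Op 3: add NB@25 -> ring=[25:NB,43:NA]
Op 4: add NC@47 -> ring=[25:NB,43:NA,47:NC]
Op 5: add ND@44 -> ring=[25:NB,43:NA,44:ND,47:NC]
Op 6: add NE@23 -> ring=[23:NE,25:NB,43:NA,44:ND,47:NC]
Op 7: add NF@50 -> ring=[23:NE,25:NB,43:NA,44:ND,47:NC,50:NF]
Op 8: add NG@52 -> ring=[23:NE,25:NB,43:NA,44:ND,47:NC,50:NF,52:NG]
Op 9: route key 48: smallest pos >= 48 is 50 -> NF
Op 10: route key 38: smallest pos >= 38 is 43 -> NA
Op 11: add NH@94 -> ring=[23:NE,25:NB,43:NA,44:ND,47:NC,50:NF,52:NG,94:NH]
Op 12: route key 36: smallest pos >= 36 is 43 -> NA

Answer: NA NF NA NA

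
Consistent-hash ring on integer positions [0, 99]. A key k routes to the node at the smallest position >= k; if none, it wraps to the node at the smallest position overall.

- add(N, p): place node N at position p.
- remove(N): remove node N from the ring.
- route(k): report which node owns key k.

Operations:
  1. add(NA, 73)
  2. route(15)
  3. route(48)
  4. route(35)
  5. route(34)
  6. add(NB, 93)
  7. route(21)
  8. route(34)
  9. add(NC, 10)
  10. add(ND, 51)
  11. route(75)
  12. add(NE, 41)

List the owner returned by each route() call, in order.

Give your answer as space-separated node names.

Op 1: add NA@73 -> ring=[73:NA]
Op 2: route key 15: smallest pos >= 15 is 73 -> NA
Op 3: route key 48: smallest pos >= 48 is 73 -> NA
Op 4: route key 35: smallest pos >= 35 is 73 -> NA
Op 5: route key 34: smallest pos >= 34 is 73 -> NA
Op 6: add NB@93 -> ring=[73:NA,93:NB]
Op 7: route key 21: smallest pos >= 21 is 73 -> NA
Op 8: route key 34: smallest pos >= 34 is 73 -> NA
Op 9: add NC@10 -> ring=[10:NC,73:NA,93:NB]
Op 10: add ND@51 -> ring=[10:NC,51:ND,73:NA,93:NB]
Op 11: route key 75: smallest pos >= 75 is 93 -> NB
Op 12: add NE@41 -> ring=[10:NC,41:NE,51:ND,73:NA,93:NB]

Answer: NA NA NA NA NA NA NB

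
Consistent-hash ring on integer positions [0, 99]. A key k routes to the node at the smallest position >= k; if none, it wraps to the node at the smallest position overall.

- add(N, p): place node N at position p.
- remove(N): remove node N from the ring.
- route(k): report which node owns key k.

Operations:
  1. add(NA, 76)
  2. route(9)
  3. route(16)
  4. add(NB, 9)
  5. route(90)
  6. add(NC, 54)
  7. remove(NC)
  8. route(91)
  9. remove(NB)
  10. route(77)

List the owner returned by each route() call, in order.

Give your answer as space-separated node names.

Answer: NA NA NB NB NA

Derivation:
Op 1: add NA@76 -> ring=[76:NA]
Op 2: route key 9: smallest pos >= 9 is 76 -> NA
Op 3: route key 16: smallest pos >= 16 is 76 -> NA
Op 4: add NB@9 -> ring=[9:NB,76:NA]
Op 5: route key 90: none >= 90, wrap to smallest pos 9 -> NB
Op 6: add NC@54 -> ring=[9:NB,54:NC,76:NA]
Op 7: remove NC -> ring=[9:NB,76:NA]
Op 8: route key 91: none >= 91, wrap to smallest pos 9 -> NB
Op 9: remove NB -> ring=[76:NA]
Op 10: route key 77: none >= 77, wrap to smallest pos 76 -> NA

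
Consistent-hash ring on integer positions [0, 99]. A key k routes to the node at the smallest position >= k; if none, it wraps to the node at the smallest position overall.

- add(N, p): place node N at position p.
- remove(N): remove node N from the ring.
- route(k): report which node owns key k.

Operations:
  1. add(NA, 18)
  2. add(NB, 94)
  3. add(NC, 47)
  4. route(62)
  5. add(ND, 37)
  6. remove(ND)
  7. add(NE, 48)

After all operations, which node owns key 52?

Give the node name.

Answer: NB

Derivation:
Op 1: add NA@18 -> ring=[18:NA]
Op 2: add NB@94 -> ring=[18:NA,94:NB]
Op 3: add NC@47 -> ring=[18:NA,47:NC,94:NB]
Op 4: route key 62: smallest pos >= 62 is 94 -> NB
Op 5: add ND@37 -> ring=[18:NA,37:ND,47:NC,94:NB]
Op 6: remove ND -> ring=[18:NA,47:NC,94:NB]
Op 7: add NE@48 -> ring=[18:NA,47:NC,48:NE,94:NB]
Final route key 52: smallest pos >= 52 is 94 -> NB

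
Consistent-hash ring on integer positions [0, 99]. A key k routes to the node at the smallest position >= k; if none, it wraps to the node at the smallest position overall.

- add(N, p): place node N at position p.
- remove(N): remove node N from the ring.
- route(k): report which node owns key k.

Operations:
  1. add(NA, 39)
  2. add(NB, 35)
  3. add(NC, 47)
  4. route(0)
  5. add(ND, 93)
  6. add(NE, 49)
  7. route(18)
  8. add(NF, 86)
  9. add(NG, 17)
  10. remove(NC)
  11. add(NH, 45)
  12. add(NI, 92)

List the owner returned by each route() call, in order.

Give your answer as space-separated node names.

Op 1: add NA@39 -> ring=[39:NA]
Op 2: add NB@35 -> ring=[35:NB,39:NA]
Op 3: add NC@47 -> ring=[35:NB,39:NA,47:NC]
Op 4: route key 0: smallest pos >= 0 is 35 -> NB
Op 5: add ND@93 -> ring=[35:NB,39:NA,47:NC,93:ND]
Op 6: add NE@49 -> ring=[35:NB,39:NA,47:NC,49:NE,93:ND]
Op 7: route key 18: smallest pos >= 18 is 35 -> NB
Op 8: add NF@86 -> ring=[35:NB,39:NA,47:NC,49:NE,86:NF,93:ND]
Op 9: add NG@17 -> ring=[17:NG,35:NB,39:NA,47:NC,49:NE,86:NF,93:ND]
Op 10: remove NC -> ring=[17:NG,35:NB,39:NA,49:NE,86:NF,93:ND]
Op 11: add NH@45 -> ring=[17:NG,35:NB,39:NA,45:NH,49:NE,86:NF,93:ND]
Op 12: add NI@92 -> ring=[17:NG,35:NB,39:NA,45:NH,49:NE,86:NF,92:NI,93:ND]

Answer: NB NB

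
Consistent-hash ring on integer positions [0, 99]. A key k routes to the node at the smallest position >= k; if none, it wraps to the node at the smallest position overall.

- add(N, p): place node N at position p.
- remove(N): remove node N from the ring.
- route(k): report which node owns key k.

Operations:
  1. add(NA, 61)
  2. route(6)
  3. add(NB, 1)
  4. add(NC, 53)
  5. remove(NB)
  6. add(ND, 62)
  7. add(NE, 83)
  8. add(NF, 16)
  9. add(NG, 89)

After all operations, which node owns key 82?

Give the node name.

Op 1: add NA@61 -> ring=[61:NA]
Op 2: route key 6: smallest pos >= 6 is 61 -> NA
Op 3: add NB@1 -> ring=[1:NB,61:NA]
Op 4: add NC@53 -> ring=[1:NB,53:NC,61:NA]
Op 5: remove NB -> ring=[53:NC,61:NA]
Op 6: add ND@62 -> ring=[53:NC,61:NA,62:ND]
Op 7: add NE@83 -> ring=[53:NC,61:NA,62:ND,83:NE]
Op 8: add NF@16 -> ring=[16:NF,53:NC,61:NA,62:ND,83:NE]
Op 9: add NG@89 -> ring=[16:NF,53:NC,61:NA,62:ND,83:NE,89:NG]
Final route key 82: smallest pos >= 82 is 83 -> NE

Answer: NE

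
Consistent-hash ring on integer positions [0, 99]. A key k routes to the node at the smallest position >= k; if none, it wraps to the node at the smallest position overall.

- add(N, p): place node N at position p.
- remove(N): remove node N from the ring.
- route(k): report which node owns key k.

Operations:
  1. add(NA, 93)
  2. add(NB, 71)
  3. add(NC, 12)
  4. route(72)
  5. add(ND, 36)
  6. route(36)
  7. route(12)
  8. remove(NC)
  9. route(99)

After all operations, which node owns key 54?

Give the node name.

Answer: NB

Derivation:
Op 1: add NA@93 -> ring=[93:NA]
Op 2: add NB@71 -> ring=[71:NB,93:NA]
Op 3: add NC@12 -> ring=[12:NC,71:NB,93:NA]
Op 4: route key 72: smallest pos >= 72 is 93 -> NA
Op 5: add ND@36 -> ring=[12:NC,36:ND,71:NB,93:NA]
Op 6: route key 36: smallest pos >= 36 is 36 -> ND
Op 7: route key 12: smallest pos >= 12 is 12 -> NC
Op 8: remove NC -> ring=[36:ND,71:NB,93:NA]
Op 9: route key 99: none >= 99, wrap to smallest pos 36 -> ND
Final route key 54: smallest pos >= 54 is 71 -> NB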